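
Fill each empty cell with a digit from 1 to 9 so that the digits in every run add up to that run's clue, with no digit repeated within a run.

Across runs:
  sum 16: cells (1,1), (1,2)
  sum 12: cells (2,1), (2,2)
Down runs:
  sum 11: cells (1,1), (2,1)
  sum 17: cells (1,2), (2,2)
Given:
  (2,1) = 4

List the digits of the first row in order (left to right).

7 9

16 in 2 cells must be {7,9}; 17 in 2 cells must be {8,9}.
(1,1) = 11 − 4 = 7 completes the 11 down.
(1,2) = 16 − 7 = 9 completes the 16 across.
(2,2) = 12 − 4 = 8 completes the 12 across.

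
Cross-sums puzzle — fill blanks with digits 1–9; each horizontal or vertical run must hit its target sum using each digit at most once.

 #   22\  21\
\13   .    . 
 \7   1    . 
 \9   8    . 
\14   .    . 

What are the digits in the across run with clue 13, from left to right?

R2C2 = 7 − 1 = 6 completes the 7 across.
R3C2 = 9 − 8 = 1 completes the 9 across.
No cell is forced outright now. R1C2 can only be 5 or 9 (the digits allowed by both its 13 across and its 21 down). If R1C2 = 5: then R1C1 would have to be in {8} for the 13 across but in {4,6,7,9} for the 22 down — contradiction. So R1C2 = 9.
R1C1 = 13 − 9 = 4 completes the 13 across.
R4C1 = 22 − 13 = 9 completes the 22 down.
R4C2 = 14 − 9 = 5 completes the 14 across.

4 9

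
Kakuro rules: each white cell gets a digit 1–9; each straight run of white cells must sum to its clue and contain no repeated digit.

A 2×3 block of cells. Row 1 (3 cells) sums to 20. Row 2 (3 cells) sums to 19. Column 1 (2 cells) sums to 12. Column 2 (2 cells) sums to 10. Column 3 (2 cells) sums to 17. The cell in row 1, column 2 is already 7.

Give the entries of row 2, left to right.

7 3 9

17 in 2 cells must be {8,9}.
(2,2) = 10 − 7 = 3 completes the 10 down.
Given what's placed, (2,3) must be 9 to fit the 19 across and 17 down.
(1,3) = 17 − 9 = 8 completes the 17 down.
(2,1) = 19 − 12 = 7 completes the 19 across.
(1,1) = 20 − 15 = 5 completes the 20 across.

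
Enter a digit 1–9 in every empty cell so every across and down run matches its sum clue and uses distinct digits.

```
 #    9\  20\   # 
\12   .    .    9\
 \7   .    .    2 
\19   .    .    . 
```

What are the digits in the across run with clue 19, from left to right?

7 in 3 cells must be {1,2,4}.
R2C2 = 4: the only remaining digit allowed by both the 7 across and the 20 down.
R3C3 = 9 − 2 = 7 completes the 9 down.
R2C1 = 7 − 6 = 1 completes the 7 across.
Given what's placed, R3C1 must be 3 to fit the 19 across and 9 down.
R3C2 = 19 − 10 = 9 completes the 19 across.
R1C1 = 9 − 4 = 5 completes the 9 down.
R1C2 = 12 − 5 = 7 completes the 12 across.

3, 9, 7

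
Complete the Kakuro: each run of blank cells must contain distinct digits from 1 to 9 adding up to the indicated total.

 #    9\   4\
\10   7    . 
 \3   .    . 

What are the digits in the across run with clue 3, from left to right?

3 in 2 cells must be {1,2}; 4 in 2 cells must be {1,3}.
R1C2 = 10 − 7 = 3 completes the 10 across.
R2C1 = 9 − 7 = 2 completes the 9 down.
R2C2 = 3 − 2 = 1 completes the 3 across.

2 1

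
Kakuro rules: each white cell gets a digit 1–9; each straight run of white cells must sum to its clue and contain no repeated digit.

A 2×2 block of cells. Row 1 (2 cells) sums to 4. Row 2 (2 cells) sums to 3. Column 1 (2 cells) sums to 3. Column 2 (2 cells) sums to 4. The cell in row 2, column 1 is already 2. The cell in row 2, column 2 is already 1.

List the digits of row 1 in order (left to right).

4 in 2 cells must be {1,3}; 3 in 2 cells must be {1,2}.
(1,1) = 3 − 2 = 1 completes the 3 down.
(1,2) = 4 − 1 = 3 completes the 4 across.

1 3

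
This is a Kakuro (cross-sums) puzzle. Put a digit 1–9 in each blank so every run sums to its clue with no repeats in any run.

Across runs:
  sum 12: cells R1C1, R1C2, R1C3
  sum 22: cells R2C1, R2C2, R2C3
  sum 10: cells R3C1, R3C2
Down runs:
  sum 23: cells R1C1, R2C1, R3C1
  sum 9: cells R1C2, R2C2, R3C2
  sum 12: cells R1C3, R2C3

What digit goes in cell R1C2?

23 in 3 cells must be {6,8,9}.
Nothing is forced directly, so branch on R2C1, whose candidates are 6 or 8 or 9. If R2C1 = 6: then R2C2 would have to be in {7,9} for the 22 across but in {1,2,3,4,5,6} for the 9 down — contradiction. If R2C1 = 8: that forces R2C2 = 5, R2C3 = 9, R1C3 = 3, after which R1C1 would have to be in {1,2,4,5,7,8} for the 12 across but in {6,9} for the 23 down — contradiction. So R2C1 = 9.
Nothing is forced directly, so branch on R1C1, whose candidates are 6 or 8. If R1C1 = 8: that forces R1C3 = 3, after which R2C3 would have to be in {5,6,7,8} for the 22 across but in {9} for the 12 down — contradiction. So R1C1 = 6.
R3C1 = 23 − 15 = 8 completes the 23 down.
R3C2 = 10 − 8 = 2 completes the 10 across.
R2C2 = 6: the only remaining digit allowed by both the 22 across and the 9 down.
R2C3 = 22 − 15 = 7 completes the 22 across.
R1C2 = 9 − 8 = 1 completes the 9 down.

1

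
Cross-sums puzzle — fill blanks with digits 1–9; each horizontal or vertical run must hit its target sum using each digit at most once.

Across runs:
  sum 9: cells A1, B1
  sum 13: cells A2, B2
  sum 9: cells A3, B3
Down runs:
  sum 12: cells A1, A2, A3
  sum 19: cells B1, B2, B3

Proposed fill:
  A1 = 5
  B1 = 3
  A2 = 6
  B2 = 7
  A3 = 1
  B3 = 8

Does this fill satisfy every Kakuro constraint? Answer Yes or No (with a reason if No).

No — the down run B1–B3 sums to 18, not 19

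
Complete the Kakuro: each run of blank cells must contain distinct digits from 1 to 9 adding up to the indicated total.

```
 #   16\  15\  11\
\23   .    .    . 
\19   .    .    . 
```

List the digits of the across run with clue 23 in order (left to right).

9 6 8

23 in 3 cells must be {6,8,9}; 16 in 2 cells must be {7,9}.
The 23 across and the 16 down share only 9, so R1C1 = 9.
R2C1 = 16 − 9 = 7 completes the 16 down.
Nothing is forced directly, so branch on R2C2, whose candidates are 8 or 9. If R2C2 = 8: then R1C2 would have to be in {6,8} for the 23 across but in {7} for the 15 down — contradiction. So R2C2 = 9.
R1C2 = 15 − 9 = 6 completes the 15 down.
R1C3 = 23 − 15 = 8 completes the 23 across.
R2C3 = 19 − 16 = 3 completes the 19 across.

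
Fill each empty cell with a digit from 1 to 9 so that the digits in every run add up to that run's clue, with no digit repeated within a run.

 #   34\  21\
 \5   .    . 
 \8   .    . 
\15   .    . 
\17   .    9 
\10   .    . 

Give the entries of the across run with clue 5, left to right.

17 in 2 cells must be {8,9}; 34 in 5 cells must be {4,6,7,8,9}.
Only 4 fits R1C1 under both its across sum 5 and down sum 34.
R1C2 = 5 − 4 = 1 completes the 5 across.

4, 1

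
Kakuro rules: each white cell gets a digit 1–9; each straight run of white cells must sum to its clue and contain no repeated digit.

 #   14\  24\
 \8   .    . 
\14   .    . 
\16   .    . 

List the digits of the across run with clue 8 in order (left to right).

1 7

16 in 2 cells must be {7,9}; 24 in 3 cells must be {7,8,9}.
The 8 across and the 24 down share only 7, so R1C2 = 7.
Given what's placed, R3C2 must be 9 to fit the 16 across and 24 down.
R1C1 = 8 − 7 = 1 completes the 8 across.
R2C2 = 24 − 16 = 8 completes the 24 down.
R3C1 = 16 − 9 = 7 completes the 16 across.
R2C1 = 14 − 8 = 6 completes the 14 across.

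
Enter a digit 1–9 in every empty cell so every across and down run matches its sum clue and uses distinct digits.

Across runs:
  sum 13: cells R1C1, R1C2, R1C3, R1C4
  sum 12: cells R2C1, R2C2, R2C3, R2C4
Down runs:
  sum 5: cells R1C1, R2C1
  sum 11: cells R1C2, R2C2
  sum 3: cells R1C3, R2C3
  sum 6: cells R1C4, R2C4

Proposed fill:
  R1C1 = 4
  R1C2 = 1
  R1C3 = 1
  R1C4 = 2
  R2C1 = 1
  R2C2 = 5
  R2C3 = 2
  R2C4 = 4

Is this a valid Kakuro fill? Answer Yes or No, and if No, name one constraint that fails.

No — the across run R1C1–R1C4 sums to 8, not 13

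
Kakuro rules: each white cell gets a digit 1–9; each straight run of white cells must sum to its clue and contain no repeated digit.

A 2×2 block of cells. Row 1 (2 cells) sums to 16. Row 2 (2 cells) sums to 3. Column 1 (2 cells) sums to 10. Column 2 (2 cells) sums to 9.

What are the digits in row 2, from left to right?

16 in 2 cells must be {7,9}; 3 in 2 cells must be {1,2}.
The 16 across and the 9 down share only 7, so (1,2) = 7.
(2,2) = 9 − 7 = 2 completes the 9 down.
(1,1) = 16 − 7 = 9 completes the 16 across.
(2,1) = 3 − 2 = 1 completes the 3 across.

1 2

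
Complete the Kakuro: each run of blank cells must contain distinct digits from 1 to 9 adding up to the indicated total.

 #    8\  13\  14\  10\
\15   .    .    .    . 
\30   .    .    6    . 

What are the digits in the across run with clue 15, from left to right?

30 in 4 cells must be {6,7,8,9}.
R1C3 = 14 − 6 = 8 completes the 14 down.
Given what's placed, R2C1 must be 7 to fit the 30 across and 8 down.
R1C1 = 8 − 7 = 1 completes the 8 down.
Given what's placed, R1C2 must be 4 to fit the 15 across and 13 down.
R1C4 = 15 − 13 = 2 completes the 15 across.
R2C2 = 13 − 4 = 9 completes the 13 down.
R2C4 = 30 − 22 = 8 completes the 30 across.

1, 4, 8, 2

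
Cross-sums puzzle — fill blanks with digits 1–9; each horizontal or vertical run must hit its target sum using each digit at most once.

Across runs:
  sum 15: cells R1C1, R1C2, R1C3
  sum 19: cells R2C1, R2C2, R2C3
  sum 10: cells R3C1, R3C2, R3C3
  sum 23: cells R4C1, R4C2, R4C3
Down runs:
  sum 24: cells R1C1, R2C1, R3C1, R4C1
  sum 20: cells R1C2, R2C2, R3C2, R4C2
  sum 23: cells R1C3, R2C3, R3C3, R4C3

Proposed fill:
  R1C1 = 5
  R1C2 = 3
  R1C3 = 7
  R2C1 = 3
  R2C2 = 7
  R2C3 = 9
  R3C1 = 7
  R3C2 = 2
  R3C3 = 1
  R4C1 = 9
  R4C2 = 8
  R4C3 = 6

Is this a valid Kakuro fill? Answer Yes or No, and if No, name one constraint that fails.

Yes

Across: 5+3+7=15; 3+7+9=19; 7+2+1=10; 9+8+6=23. Down: 5+3+7+9=24; 3+7+2+8=20; 7+9+1+6=23. No digit repeats within any run.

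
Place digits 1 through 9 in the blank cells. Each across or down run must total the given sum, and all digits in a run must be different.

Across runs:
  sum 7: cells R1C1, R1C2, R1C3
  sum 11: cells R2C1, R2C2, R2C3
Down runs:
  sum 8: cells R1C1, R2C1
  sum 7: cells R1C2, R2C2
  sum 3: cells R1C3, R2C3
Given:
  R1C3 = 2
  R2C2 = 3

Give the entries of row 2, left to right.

7, 3, 1

7 in 3 cells must be {1,2,4}; 3 in 2 cells must be {1,2}.
Given what's placed, R1C1 must be 1 to fit the 7 across and 8 down.
R1C2 = 7 − 3 = 4 completes the 7 across.
R2C1 = 8 − 1 = 7 completes the 8 down.
R2C3 = 11 − 10 = 1 completes the 11 across.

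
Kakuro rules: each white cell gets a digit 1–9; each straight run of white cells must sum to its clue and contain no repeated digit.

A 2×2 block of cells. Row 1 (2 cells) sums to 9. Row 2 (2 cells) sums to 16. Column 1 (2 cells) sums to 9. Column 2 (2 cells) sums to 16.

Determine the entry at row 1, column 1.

2

16 in 2 cells must be {7,9}.
The 9 across and the 16 down share only 7, so (1,2) = 7.
The 16 across and the 9 down share only 7, so (2,1) = 7.
(2,2) = 16 − 7 = 9 completes the 16 across.
(1,1) = 9 − 7 = 2 completes the 9 across.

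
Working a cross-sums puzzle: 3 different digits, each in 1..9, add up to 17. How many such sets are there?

3 distinct digits from 1–9 sum between 6 and 24.

7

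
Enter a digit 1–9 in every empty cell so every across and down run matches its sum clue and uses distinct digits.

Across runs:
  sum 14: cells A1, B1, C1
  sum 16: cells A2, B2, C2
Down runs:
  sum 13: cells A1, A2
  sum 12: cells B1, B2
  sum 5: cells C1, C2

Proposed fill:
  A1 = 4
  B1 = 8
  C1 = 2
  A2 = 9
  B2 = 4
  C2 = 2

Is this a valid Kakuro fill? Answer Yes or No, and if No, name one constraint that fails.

No — the across run A2–C2 sums to 15, not 16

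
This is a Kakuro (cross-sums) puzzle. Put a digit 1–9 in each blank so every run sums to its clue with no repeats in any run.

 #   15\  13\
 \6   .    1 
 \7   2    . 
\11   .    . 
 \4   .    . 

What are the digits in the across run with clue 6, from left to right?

5, 1

4 in 2 cells must be {1,3}.
R1C1 = 6 − 1 = 5 completes the 6 across.
R2C2 = 7 − 2 = 5 completes the 7 across.
Given what's placed, R3C1 must be 7 to fit the 11 across and 15 down.
R3C2 = 11 − 7 = 4 completes the 11 across.
R4C1 = 15 − 14 = 1 completes the 15 down.
R4C2 = 4 − 1 = 3 completes the 4 across.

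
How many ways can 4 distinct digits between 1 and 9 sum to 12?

2

4 distinct digits from 1–9 sum between 10 and 30.
Enumerating: {1,2,3,6}, {1,2,4,5}.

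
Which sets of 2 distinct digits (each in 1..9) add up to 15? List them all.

{6,9}; {7,8}

2 distinct digits from 1–9 sum between 3 and 17.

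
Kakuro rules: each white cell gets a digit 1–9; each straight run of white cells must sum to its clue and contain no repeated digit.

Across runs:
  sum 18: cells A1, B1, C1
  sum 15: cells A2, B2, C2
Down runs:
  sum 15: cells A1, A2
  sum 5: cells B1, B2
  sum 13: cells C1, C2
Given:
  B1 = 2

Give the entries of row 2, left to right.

B2 = 5 − 2 = 3 completes the 5 down.
Nothing is forced directly, so branch on A2, whose candidates are 7 or 8. If A2 = 7: then A1 would have to be in {7,9} for the 18 across but in {8} for the 15 down — contradiction. So A2 = 8.
A1 = 15 − 8 = 7 completes the 15 down.
C1 = 18 − 9 = 9 completes the 18 across.
C2 = 15 − 11 = 4 completes the 15 across.

8 3 4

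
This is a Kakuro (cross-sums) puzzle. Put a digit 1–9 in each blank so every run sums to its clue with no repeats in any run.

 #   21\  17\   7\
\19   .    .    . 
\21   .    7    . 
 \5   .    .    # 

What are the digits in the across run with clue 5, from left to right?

Only 4 fits R3C1 under both its across sum 5 and down sum 21.
R3C2 = 5 − 4 = 1 completes the 5 across.
R1C2 = 17 − 8 = 9 completes the 17 down.
Given what's placed, R1C1 must be 8 to fit the 19 across and 21 down.
R1C3 = 19 − 17 = 2 completes the 19 across.
R2C1 = 21 − 12 = 9 completes the 21 down.
R2C3 = 21 − 16 = 5 completes the 21 across.

4 1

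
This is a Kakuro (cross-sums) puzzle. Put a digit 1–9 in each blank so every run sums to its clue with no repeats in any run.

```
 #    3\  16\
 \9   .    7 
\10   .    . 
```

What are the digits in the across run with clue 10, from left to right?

1 9

3 in 2 cells must be {1,2}; 16 in 2 cells must be {7,9}.
R1C1 = 9 − 7 = 2 completes the 9 across.
R2C1 = 3 − 2 = 1 completes the 3 down.
R2C2 = 10 − 1 = 9 completes the 10 across.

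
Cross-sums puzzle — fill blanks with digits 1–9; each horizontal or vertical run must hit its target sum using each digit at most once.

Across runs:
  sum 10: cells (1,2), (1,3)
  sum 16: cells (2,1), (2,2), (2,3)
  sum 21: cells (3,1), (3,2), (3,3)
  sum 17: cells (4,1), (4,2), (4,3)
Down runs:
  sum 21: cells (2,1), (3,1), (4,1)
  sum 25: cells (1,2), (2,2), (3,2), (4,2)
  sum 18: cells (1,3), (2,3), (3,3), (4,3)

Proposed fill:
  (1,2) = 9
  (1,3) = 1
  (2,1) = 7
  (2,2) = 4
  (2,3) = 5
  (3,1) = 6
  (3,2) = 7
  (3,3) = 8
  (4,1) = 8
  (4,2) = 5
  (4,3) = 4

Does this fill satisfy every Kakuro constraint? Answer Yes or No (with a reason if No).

Yes

Across: 9+1=10; 7+4+5=16; 6+7+8=21; 8+5+4=17. Down: 7+6+8=21; 9+4+7+5=25; 1+5+8+4=18. No digit repeats within any run.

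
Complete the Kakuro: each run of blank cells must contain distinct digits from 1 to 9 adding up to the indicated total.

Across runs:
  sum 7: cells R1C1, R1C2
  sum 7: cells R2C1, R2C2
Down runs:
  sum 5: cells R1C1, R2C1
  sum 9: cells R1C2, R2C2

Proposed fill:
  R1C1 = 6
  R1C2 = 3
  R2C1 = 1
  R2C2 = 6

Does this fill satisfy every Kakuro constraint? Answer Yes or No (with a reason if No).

No — the down run R1C1–R2C1 sums to 7, not 5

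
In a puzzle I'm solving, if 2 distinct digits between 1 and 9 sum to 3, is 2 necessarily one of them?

Yes

The only way to make 3 from 2 distinct digits is {1,2}, which contains 2.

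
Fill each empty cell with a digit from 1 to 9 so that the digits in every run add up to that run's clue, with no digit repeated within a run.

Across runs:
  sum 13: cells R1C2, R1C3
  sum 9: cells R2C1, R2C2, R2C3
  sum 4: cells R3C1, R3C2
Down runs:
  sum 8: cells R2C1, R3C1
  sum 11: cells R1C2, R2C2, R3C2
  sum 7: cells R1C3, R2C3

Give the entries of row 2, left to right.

5 3 1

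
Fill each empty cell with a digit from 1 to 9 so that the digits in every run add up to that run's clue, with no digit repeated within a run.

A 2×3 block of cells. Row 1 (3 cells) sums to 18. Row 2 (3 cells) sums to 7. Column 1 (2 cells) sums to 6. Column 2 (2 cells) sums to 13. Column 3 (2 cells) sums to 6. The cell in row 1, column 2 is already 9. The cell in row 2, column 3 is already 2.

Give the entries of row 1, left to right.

5 9 4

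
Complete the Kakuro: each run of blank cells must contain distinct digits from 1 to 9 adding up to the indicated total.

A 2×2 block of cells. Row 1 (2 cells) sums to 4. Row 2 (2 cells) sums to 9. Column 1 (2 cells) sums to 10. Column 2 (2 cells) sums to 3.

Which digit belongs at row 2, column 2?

2

4 in 2 cells must be {1,3}; 3 in 2 cells must be {1,2}.
The 4 across and the 3 down share only 1, so (1,2) = 1.
(2,2) = 3 − 1 = 2 completes the 3 down.
(1,1) = 4 − 1 = 3 completes the 4 across.
(2,1) = 9 − 2 = 7 completes the 9 across.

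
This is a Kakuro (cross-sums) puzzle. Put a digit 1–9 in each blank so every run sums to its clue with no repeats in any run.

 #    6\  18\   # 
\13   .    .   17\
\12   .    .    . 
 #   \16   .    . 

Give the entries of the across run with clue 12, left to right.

1, 3, 8

16 in 2 cells must be {7,9}; 17 in 2 cells must be {8,9}.
The 16 across and the 17 down share only 9, so R3C3 = 9.
R2C3 = 17 − 9 = 8 completes the 17 down.
R3C2 = 16 − 9 = 7 completes the 16 across.
R2C1 = 1: the only remaining digit allowed by both the 12 across and the 6 down.
R2C2 = 12 − 9 = 3 completes the 12 across.
R1C1 = 6 − 1 = 5 completes the 6 down.
R1C2 = 13 − 5 = 8 completes the 13 across.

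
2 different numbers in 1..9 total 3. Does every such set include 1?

Yes

The only way to make 3 from 2 distinct digits is {1,2}, which contains 1.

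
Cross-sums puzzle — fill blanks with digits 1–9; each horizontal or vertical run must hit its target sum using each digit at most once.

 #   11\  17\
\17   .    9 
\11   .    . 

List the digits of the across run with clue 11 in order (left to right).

3 8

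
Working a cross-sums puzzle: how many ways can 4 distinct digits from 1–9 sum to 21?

11

4 distinct digits from 1–9 sum between 10 and 30.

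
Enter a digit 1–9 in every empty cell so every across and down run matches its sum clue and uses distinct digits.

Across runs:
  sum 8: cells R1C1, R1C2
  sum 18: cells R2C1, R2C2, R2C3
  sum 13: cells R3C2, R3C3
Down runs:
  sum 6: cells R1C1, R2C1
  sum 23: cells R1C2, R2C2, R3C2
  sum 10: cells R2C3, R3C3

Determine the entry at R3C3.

23 in 3 cells must be {6,8,9}.
The 8 across and the 23 down share only 6, so R1C2 = 6.
R1C1 = 8 − 6 = 2 completes the 8 across.
R2C1 = 6 − 2 = 4 completes the 6 down.
No cell is forced outright now. R2C2 can only be 8 or 9 (the digits allowed by both its 18 across and its 23 down). If R2C2 = 9: then R2C3 would have to be in {5} for the 18 across but in {1,2,3,4,6,7,8,9} for the 10 down — contradiction. So R2C2 = 8.
R2C3 = 18 − 12 = 6 completes the 18 across.
R3C2 = 23 − 14 = 9 completes the 23 down.
R3C3 = 13 − 9 = 4 completes the 13 across.

4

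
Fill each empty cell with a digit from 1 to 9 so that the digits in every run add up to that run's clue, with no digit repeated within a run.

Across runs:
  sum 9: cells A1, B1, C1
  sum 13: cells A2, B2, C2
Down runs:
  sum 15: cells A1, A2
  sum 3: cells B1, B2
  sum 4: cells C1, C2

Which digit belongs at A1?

6

3 in 2 cells must be {1,2}; 4 in 2 cells must be {1,3}.
The 9 across and the 15 down share only 6, so A1 = 6.
Given what's placed, C1 must be 1 to fit the 9 across and 4 down.
A2 = 15 − 6 = 9 completes the 15 down.
B2 = 1: the only remaining digit allowed by both the 13 across and the 3 down.
C2 = 13 − 10 = 3 completes the 13 across.
B1 = 9 − 7 = 2 completes the 9 across.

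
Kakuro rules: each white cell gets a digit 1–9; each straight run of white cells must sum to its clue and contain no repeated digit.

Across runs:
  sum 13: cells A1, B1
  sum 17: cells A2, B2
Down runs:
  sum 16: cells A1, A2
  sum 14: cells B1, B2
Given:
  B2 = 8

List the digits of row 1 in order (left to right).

7, 6

17 in 2 cells must be {8,9}; 16 in 2 cells must be {7,9}.
B1 = 14 − 8 = 6 completes the 14 down.
A2 = 17 − 8 = 9 completes the 17 across.
A1 = 13 − 6 = 7 completes the 13 across.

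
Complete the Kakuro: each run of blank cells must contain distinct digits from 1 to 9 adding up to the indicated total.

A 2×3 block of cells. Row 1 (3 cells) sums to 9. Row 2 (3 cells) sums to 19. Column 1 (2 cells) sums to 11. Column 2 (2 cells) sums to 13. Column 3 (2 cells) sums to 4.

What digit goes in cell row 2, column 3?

4 in 2 cells must be {1,3}.
The 19 across and the 4 down share only 3, so (2,3) = 3.
(1,3) = 4 − 3 = 1 completes the 4 down.
Nothing is forced directly, so branch on (2,1), whose candidates are 7 or 9. If (2,1) = 7: then (1,1) would have to be in {2,3,5,6} for the 9 across but in {4} for the 11 down — contradiction. So (2,1) = 9.
(1,1) = 11 − 9 = 2 completes the 11 down.
(1,2) = 9 − 3 = 6 completes the 9 across.
(2,2) = 19 − 12 = 7 completes the 19 across.

3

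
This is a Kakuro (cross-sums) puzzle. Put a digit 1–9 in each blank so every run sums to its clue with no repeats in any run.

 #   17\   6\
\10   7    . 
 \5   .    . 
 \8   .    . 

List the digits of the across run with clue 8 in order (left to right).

6 in 3 cells must be {1,2,3}.
R1C2 = 10 − 7 = 3 completes the 10 across.
Nothing is forced directly, so branch on R2C2, whose candidates are 1 or 2. If R2C2 = 2: then R2C1 would have to be in {3} for the 5 across but in {1,2,4,6,8,9} for the 17 down — contradiction. So R2C2 = 1.
R2C1 = 5 − 1 = 4 completes the 5 across.
R3C1 = 17 − 11 = 6 completes the 17 down.
R3C2 = 8 − 6 = 2 completes the 8 across.

6, 2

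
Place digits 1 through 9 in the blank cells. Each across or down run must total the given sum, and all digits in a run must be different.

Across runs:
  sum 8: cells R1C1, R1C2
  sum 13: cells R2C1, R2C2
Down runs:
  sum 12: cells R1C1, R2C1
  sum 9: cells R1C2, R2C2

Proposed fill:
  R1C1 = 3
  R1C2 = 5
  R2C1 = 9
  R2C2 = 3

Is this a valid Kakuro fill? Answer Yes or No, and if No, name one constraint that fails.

No — the across run R2C1–R2C2 sums to 12, not 13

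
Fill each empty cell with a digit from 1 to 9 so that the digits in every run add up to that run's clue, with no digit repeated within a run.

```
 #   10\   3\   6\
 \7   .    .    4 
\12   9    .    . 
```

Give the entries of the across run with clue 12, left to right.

9, 1, 2

7 in 3 cells must be {1,2,4}; 3 in 2 cells must be {1,2}.
R1C1 = 10 − 9 = 1 completes the 10 down.
R1C2 = 7 − 5 = 2 completes the 7 across.
R2C2 = 3 − 2 = 1 completes the 3 down.
R2C3 = 12 − 10 = 2 completes the 12 across.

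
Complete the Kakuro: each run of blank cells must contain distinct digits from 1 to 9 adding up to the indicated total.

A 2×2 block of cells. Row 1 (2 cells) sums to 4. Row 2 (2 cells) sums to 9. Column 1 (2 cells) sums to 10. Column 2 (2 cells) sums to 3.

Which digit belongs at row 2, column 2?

4 in 2 cells must be {1,3}; 3 in 2 cells must be {1,2}.
The 4 across and the 3 down share only 1, so (1,2) = 1.
(2,2) = 3 − 1 = 2 completes the 3 down.
(1,1) = 4 − 1 = 3 completes the 4 across.
(2,1) = 9 − 2 = 7 completes the 9 across.

2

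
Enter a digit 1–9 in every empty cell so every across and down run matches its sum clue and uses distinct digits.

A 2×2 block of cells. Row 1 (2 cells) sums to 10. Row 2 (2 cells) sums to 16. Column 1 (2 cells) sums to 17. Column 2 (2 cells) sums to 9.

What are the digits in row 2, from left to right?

9 7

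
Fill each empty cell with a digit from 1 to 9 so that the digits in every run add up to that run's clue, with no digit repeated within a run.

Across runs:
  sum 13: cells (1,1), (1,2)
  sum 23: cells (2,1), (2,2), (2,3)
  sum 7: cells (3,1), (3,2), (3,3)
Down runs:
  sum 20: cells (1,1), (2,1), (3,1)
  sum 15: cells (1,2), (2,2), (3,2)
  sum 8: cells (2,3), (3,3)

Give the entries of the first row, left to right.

7 6

23 in 3 cells must be {6,8,9}; 7 in 3 cells must be {1,2,4}.
Only 6 fits (2,3) under both its across sum 23 and down sum 8.
The 7 across and the 20 down share only 4, so (3,1) = 4.
(3,3) = 8 − 6 = 2 completes the 8 down.
(2,1) = 9: the only remaining digit allowed by both the 23 across and the 20 down.
(2,2) = 23 − 15 = 8 completes the 23 across.
(3,2) = 7 − 6 = 1 completes the 7 across.
(1,1) = 20 − 13 = 7 completes the 20 down.
(1,2) = 13 − 7 = 6 completes the 13 across.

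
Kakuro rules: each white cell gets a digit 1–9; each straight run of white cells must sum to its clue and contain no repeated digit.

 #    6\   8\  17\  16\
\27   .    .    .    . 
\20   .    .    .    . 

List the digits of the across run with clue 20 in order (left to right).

1 2 8 9

17 in 2 cells must be {8,9}; 16 in 2 cells must be {7,9}.
Nothing is forced directly, so branch on R1C1, whose candidates are 4 or 5. If R1C1 = 4: that forces R1C2 = 6, R1C4 = 9, R2C1 = 2, after which R2C2 would have to be in {1,3,4,5,6,7,8,9} for the 20 across but in {2} for the 8 down — contradiction. So R1C1 = 5.
Given what's placed, R1C3 must be 9 to fit the 27 across and 17 down.
R1C4 = 7: the only remaining digit allowed by both the 27 across and the 16 down.
R2C1 = 6 − 5 = 1 completes the 6 down.
R2C3 = 17 − 9 = 8 completes the 17 down.
R2C4 = 16 − 7 = 9 completes the 16 down.
R1C2 = 27 − 21 = 6 completes the 27 across.
R2C2 = 20 − 18 = 2 completes the 20 across.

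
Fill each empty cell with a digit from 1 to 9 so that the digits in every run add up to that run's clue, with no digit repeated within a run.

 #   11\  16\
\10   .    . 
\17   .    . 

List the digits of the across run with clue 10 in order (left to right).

3 7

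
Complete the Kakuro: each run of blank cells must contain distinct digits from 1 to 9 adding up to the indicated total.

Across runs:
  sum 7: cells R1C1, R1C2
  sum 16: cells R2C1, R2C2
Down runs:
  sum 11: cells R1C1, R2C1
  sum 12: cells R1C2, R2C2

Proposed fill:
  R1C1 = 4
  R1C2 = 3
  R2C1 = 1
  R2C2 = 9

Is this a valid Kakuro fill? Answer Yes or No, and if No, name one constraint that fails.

No — the down run R1C1–R2C1 sums to 5, not 11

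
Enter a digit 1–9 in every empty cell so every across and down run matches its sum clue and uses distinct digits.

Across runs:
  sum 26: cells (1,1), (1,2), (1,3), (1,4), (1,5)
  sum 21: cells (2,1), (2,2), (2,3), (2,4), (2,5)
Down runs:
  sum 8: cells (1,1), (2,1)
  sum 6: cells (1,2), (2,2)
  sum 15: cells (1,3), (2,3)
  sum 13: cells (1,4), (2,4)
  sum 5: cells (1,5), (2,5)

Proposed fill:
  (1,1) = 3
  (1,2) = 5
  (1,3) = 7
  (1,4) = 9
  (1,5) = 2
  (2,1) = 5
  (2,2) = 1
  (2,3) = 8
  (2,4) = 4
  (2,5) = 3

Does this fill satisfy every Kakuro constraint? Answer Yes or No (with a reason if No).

Across: 3+5+7+9+2=26; 5+1+8+4+3=21. Down: 3+5=8; 5+1=6; 7+8=15; 9+4=13; 2+3=5. No digit repeats within any run.

Yes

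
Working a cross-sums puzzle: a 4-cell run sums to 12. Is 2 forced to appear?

Yes

Every partition of 12 into 4 distinct digits includes 2: {1,2,3,6}, {1,2,4,5}.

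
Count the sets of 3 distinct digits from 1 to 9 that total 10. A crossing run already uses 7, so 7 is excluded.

3

3 distinct digits from 1–9 sum between 6 and 24.
Dropping sets that contain 7.
Enumerating: {1,3,6}, {1,4,5}, {2,3,5}.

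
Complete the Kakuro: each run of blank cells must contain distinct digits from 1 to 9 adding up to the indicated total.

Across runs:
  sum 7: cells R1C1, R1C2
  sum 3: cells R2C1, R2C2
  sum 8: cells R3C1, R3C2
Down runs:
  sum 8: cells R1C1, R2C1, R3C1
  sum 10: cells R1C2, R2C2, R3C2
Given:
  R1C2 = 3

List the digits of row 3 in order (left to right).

3, 5

3 in 2 cells must be {1,2}.
R1C1 = 7 − 3 = 4 completes the 7 across.
R2C1 = 1: the only remaining digit allowed by both the 3 across and the 8 down.
R2C2 = 3 − 1 = 2 completes the 3 across.
R3C1 = 8 − 5 = 3 completes the 8 down.
R3C2 = 8 − 3 = 5 completes the 8 across.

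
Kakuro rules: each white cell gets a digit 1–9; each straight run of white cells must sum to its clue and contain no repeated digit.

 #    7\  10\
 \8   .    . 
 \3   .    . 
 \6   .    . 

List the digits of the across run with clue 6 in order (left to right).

3 in 2 cells must be {1,2}; 7 in 3 cells must be {1,2,4}.
Nothing is forced directly, so branch on R1C1, whose candidates are 1 or 2. If R1C1 = 2: that forces R1C2 = 6, R2C1 = 1, after which R2C2 would have to be in {2} for the 3 across but in {1,3} for the 10 down — contradiction. So R1C1 = 1.
R1C2 = 8 − 1 = 7 completes the 8 across.
Given what's placed, R2C1 must be 2 to fit the 3 across and 7 down.
R2C2 = 3 − 2 = 1 completes the 3 across.
R3C1 = 7 − 3 = 4 completes the 7 down.
R3C2 = 6 − 4 = 2 completes the 6 across.

4 2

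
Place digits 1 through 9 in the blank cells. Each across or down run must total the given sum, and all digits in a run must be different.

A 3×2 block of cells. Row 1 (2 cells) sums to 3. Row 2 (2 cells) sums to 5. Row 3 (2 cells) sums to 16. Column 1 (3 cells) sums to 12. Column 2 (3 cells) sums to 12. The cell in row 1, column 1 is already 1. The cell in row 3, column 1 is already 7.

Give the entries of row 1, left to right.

3 in 2 cells must be {1,2}; 16 in 2 cells must be {7,9}.
(1,2) = 3 − 1 = 2 completes the 3 across.
(2,1) = 12 − 8 = 4 completes the 12 down.
(2,2) = 5 − 4 = 1 completes the 5 across.
(3,2) = 16 − 7 = 9 completes the 16 across.

1 2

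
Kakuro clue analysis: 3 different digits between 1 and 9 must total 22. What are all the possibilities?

3 distinct digits from 1–9 sum between 6 and 24.

{5,8,9}; {6,7,9}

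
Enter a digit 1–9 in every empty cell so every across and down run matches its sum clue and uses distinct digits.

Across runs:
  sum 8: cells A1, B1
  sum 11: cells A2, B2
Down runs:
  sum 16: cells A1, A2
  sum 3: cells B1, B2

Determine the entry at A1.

7

16 in 2 cells must be {7,9}; 3 in 2 cells must be {1,2}.
The 8 across and the 16 down share only 7, so A1 = 7.
B1 = 8 − 7 = 1 completes the 8 across.
A2 = 16 − 7 = 9 completes the 16 down.
B2 = 11 − 9 = 2 completes the 11 across.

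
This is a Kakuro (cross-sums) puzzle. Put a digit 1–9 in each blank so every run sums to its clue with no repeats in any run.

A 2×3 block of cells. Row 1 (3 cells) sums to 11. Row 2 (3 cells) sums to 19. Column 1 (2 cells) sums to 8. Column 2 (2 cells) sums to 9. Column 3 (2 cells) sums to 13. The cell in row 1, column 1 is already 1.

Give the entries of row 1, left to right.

1 6 4

(2,1) = 8 − 1 = 7 completes the 8 down.
Nothing is forced directly, so branch on (2,2), whose candidates are 3 or 4 or 8. If (2,2) = 4: then (1,2) would have to be in {2,3,4,6,7,8} for the 11 across but in {5} for the 9 down — contradiction. If (2,2) = 8: then (1,2) would have to be in {2,3,4,6,7,8} for the 11 across but in {1} for the 9 down — contradiction. So (2,2) = 3.
(1,2) = 9 − 3 = 6 completes the 9 down.
(1,3) = 11 − 7 = 4 completes the 11 across.
(2,3) = 19 − 10 = 9 completes the 19 across.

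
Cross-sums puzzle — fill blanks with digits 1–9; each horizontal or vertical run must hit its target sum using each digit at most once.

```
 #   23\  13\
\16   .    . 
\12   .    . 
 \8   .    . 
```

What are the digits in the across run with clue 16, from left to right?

16 in 2 cells must be {7,9}; 23 in 3 cells must be {6,8,9}.
The 16 across and the 23 down share only 9, so R1C1 = 9.
R1C2 = 16 − 9 = 7 completes the 16 across.
Given what's placed, R2C1 must be 8 to fit the 12 across and 23 down.
R2C2 = 12 − 8 = 4 completes the 12 across.
R3C1 = 23 − 17 = 6 completes the 23 down.
R3C2 = 8 − 6 = 2 completes the 8 across.

9 7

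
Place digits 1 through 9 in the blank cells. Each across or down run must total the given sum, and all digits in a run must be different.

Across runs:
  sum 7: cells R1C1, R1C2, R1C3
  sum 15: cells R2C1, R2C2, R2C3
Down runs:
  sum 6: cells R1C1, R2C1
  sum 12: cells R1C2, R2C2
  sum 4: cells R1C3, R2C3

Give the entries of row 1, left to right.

2 4 1

7 in 3 cells must be {1,2,4}; 4 in 2 cells must be {1,3}.
The 7 across and the 12 down share only 4, so R1C2 = 4.
Given what's placed, R1C3 must be 1 to fit the 7 across and 4 down.
R2C2 = 12 − 4 = 8 completes the 12 down.
R2C3 = 4 − 1 = 3 completes the 4 down.
R1C1 = 7 − 5 = 2 completes the 7 across.
R2C1 = 15 − 11 = 4 completes the 15 across.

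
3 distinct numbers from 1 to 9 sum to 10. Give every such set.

3 distinct digits from 1–9 sum between 6 and 24.

{1,2,7}; {1,3,6}; {1,4,5}; {2,3,5}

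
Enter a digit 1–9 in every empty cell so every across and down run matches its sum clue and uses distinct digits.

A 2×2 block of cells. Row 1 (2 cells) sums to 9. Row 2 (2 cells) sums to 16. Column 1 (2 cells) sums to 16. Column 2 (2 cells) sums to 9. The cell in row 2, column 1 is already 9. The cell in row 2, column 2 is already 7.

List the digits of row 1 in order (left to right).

16 in 2 cells must be {7,9}.
(1,1) = 16 − 9 = 7 completes the 16 down.
(1,2) = 9 − 7 = 2 completes the 9 across.

7 2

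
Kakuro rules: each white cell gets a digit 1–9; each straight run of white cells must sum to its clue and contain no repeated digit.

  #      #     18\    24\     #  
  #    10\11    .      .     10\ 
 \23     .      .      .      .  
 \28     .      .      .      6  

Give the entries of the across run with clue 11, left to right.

4 7

24 in 3 cells must be {7,8,9}.
R2C4 = 10 − 6 = 4 completes the 10 down.
Nothing is forced directly, so branch on R3C1, whose candidates are 8 or 9. If R3C1 = 9: then R2C1 would have to be in {2,3,5,6,7,8,9} for the 23 across but in {1} for the 10 down — contradiction. So R3C1 = 8.
R2C1 = 10 − 8 = 2 completes the 10 down.
R3C3 = 9: the only remaining digit allowed by both the 28 across and the 24 down.
R2C3 = 8: the only remaining digit allowed by both the 23 across and the 24 down.
R3C2 = 28 − 23 = 5 completes the 28 across.
R1C3 = 24 − 17 = 7 completes the 24 down.
R2C2 = 23 − 14 = 9 completes the 23 across.
R1C2 = 11 − 7 = 4 completes the 11 across.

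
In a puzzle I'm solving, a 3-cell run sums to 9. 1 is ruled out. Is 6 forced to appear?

No

The only way to make 9 from 3 distinct digits under that restriction is {2,3,4}, which does not contain 6.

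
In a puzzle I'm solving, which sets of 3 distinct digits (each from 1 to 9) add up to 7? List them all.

3 distinct digits from 1–9 sum between 6 and 24.
Only one set works: {1,2,4}.

{1,2,4}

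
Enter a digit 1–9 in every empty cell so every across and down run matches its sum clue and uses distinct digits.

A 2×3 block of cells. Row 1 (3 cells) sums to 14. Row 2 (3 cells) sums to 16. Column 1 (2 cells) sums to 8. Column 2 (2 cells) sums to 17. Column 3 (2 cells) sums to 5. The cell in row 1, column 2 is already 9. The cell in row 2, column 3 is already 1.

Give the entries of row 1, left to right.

1, 9, 4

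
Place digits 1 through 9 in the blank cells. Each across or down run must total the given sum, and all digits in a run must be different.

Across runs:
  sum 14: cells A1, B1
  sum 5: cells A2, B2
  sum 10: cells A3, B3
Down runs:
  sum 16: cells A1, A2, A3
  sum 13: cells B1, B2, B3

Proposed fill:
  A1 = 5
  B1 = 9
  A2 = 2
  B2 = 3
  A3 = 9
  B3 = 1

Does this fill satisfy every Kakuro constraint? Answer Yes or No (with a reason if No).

Yes

Across: 5+9=14; 2+3=5; 9+1=10. Down: 5+2+9=16; 9+3+1=13. No digit repeats within any run.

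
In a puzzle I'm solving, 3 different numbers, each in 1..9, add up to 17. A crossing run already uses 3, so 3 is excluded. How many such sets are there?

5

3 distinct digits from 1–9 sum between 6 and 24.
Dropping sets that contain 3.
Enumerating: {1,7,9}, {2,6,9}, {2,7,8}, {4,5,8}, {4,6,7}.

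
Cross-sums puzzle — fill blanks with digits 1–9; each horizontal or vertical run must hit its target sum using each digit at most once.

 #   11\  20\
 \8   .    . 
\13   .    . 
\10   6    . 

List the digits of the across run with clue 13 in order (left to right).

4, 9

R2C1 = 4: the only remaining digit allowed by both the 13 across and the 11 down.
R2C2 = 13 − 4 = 9 completes the 13 across.
R3C2 = 10 − 6 = 4 completes the 10 across.
R1C1 = 11 − 10 = 1 completes the 11 down.
R1C2 = 8 − 1 = 7 completes the 8 across.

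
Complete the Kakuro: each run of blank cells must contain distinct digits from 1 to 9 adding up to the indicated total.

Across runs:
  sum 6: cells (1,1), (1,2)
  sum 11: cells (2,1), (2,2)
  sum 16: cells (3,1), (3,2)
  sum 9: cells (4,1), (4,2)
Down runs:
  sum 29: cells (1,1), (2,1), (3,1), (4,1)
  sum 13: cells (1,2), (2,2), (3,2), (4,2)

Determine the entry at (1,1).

5

16 in 2 cells must be {7,9}; 29 in 4 cells must be {5,7,8,9}.
Only 5 fits (1,1) under both its across sum 6 and down sum 29.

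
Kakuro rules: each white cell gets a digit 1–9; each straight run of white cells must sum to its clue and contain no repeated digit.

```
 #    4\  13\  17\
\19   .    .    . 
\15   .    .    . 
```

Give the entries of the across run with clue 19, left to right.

3, 7, 9

4 in 2 cells must be {1,3}; 17 in 2 cells must be {8,9}.
The 19 across and the 4 down share only 3, so R1C1 = 3.
Given what's placed, R1C3 must be 9 to fit the 19 across and 17 down.
R2C1 = 4 − 3 = 1 completes the 4 down.
R2C3 = 17 − 9 = 8 completes the 17 down.
R1C2 = 19 − 12 = 7 completes the 19 across.
R2C2 = 15 − 9 = 6 completes the 15 across.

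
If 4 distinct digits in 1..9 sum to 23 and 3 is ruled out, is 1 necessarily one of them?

No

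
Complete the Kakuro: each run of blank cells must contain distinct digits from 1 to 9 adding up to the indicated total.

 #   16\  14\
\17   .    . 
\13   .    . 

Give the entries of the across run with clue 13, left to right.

17 in 2 cells must be {8,9}; 16 in 2 cells must be {7,9}.
The 17 across and the 16 down share only 9, so R1C1 = 9.
R1C2 = 17 − 9 = 8 completes the 17 across.
R2C1 = 16 − 9 = 7 completes the 16 down.
R2C2 = 13 − 7 = 6 completes the 13 across.

7 6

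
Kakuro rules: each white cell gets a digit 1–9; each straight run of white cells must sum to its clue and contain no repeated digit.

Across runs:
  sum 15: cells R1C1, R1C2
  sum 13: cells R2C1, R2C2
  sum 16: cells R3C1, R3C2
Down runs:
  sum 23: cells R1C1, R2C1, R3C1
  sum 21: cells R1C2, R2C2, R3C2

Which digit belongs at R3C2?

7

16 in 2 cells must be {7,9}; 23 in 3 cells must be {6,8,9}.
The 16 across and the 23 down share only 9, so R3C1 = 9.
R3C2 = 16 − 9 = 7 completes the 16 across.
Nothing is forced directly, so branch on R1C1, whose candidates are 6 or 8. If R1C1 = 8: then R1C2 would have to be in {7} for the 15 across but in {5,6,8,9} for the 21 down — contradiction. So R1C1 = 6.
R1C2 = 15 − 6 = 9 completes the 15 across.
R2C1 = 23 − 15 = 8 completes the 23 down.
R2C2 = 13 − 8 = 5 completes the 13 across.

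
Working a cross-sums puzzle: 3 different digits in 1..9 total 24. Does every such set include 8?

The only way to make 24 from 3 distinct digits is {7,8,9}, which contains 8.

Yes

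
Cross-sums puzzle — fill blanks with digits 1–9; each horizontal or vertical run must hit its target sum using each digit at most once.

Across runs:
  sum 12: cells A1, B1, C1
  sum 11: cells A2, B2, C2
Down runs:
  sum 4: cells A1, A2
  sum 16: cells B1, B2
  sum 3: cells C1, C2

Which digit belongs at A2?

3

4 in 2 cells must be {1,3}; 16 in 2 cells must be {7,9}; 3 in 2 cells must be {1,2}.
The 11 across and the 16 down share only 7, so B2 = 7.
Given what's placed, C2 must be 1 to fit the 11 across and 3 down.
B1 = 16 − 7 = 9 completes the 16 down.
C1 = 3 − 1 = 2 completes the 3 down.
A2 = 11 − 8 = 3 completes the 11 across.
A1 = 12 − 11 = 1 completes the 12 across.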